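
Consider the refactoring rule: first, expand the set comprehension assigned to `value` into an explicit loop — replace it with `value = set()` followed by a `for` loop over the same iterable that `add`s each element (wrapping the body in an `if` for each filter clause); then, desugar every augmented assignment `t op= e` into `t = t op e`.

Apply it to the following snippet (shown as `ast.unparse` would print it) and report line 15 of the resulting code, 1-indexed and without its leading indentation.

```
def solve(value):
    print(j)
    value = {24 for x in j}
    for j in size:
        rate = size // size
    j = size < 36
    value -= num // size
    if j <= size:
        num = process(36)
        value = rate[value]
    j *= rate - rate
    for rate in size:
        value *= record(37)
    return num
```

value = value * record(37)

Transformed code:
def solve(value):
    print(j)
    value = set()
    for x in j:
        value.add(24)
    for j in size:
        rate = size // size
    j = size < 36
    value = value - num // size
    if j <= size:
        num = process(36)
        value = rate[value]
    j = j * (rate - rate)
    for rate in size:
        value = value * record(37)
    return num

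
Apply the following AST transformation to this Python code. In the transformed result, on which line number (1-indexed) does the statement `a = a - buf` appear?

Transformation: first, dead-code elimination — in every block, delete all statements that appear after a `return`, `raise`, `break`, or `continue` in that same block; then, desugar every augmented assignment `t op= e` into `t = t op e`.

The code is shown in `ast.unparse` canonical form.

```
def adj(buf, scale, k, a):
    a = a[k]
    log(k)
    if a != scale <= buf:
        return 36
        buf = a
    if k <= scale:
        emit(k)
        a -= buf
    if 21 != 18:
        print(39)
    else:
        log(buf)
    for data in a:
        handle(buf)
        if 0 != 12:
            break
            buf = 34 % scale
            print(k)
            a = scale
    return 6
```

8

Transformed code:
def adj(buf, scale, k, a):
    a = a[k]
    log(k)
    if a != scale <= buf:
        return 36
    if k <= scale:
        emit(k)
        a = a - buf
    if 21 != 18:
        print(39)
    else:
        log(buf)
    for data in a:
        handle(buf)
        if 0 != 12:
            break
    return 6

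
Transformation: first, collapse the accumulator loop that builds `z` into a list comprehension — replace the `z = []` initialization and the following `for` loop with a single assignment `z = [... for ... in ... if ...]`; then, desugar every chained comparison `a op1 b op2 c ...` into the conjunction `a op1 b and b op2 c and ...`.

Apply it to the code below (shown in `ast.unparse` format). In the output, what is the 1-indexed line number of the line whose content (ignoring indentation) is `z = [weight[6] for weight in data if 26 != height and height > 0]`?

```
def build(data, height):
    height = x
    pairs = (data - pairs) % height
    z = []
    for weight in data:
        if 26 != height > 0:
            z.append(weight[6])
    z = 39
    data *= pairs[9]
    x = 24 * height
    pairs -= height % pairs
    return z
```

Transformed code:
def build(data, height):
    height = x
    pairs = (data - pairs) % height
    z = [weight[6] for weight in data if 26 != height and height > 0]
    z = 39
    data *= pairs[9]
    x = 24 * height
    pairs -= height % pairs
    return z

4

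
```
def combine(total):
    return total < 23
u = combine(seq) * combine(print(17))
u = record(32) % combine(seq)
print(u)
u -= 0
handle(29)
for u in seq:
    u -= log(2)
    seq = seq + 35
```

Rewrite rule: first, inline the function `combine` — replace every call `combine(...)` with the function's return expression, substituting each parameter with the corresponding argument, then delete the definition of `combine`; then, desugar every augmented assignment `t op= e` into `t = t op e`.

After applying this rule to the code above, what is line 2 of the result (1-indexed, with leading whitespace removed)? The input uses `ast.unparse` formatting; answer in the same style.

Transformed code:
u = (seq < 23) * (print(17) < 23)
u = record(32) % (seq < 23)
print(u)
u = u - 0
handle(29)
for u in seq:
    u = u - log(2)
    seq = seq + 35

u = record(32) % (seq < 23)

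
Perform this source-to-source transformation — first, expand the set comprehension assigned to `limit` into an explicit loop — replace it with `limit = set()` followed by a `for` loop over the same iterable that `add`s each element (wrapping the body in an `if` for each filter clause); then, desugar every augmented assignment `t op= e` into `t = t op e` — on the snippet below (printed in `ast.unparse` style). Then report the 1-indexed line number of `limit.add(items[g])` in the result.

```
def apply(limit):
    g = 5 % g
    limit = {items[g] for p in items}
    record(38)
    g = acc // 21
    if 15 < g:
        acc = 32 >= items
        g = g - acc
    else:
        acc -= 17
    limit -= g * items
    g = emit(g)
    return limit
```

Transformed code:
def apply(limit):
    g = 5 % g
    limit = set()
    for p in items:
        limit.add(items[g])
    record(38)
    g = acc // 21
    if 15 < g:
        acc = 32 >= items
        g = g - acc
    else:
        acc = acc - 17
    limit = limit - g * items
    g = emit(g)
    return limit

5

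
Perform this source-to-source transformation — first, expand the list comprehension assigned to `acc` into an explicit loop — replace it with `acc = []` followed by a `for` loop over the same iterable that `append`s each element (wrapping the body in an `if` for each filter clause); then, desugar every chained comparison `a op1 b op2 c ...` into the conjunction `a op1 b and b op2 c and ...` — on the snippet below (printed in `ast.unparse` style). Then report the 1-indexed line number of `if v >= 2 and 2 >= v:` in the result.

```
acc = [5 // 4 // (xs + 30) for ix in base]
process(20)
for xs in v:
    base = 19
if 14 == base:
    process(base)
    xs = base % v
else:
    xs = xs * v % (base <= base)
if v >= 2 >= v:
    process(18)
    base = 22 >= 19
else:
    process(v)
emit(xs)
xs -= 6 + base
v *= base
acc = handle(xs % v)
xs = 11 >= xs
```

12

Transformed code:
acc = []
for ix in base:
    acc.append(5 // 4 // (xs + 30))
process(20)
for xs in v:
    base = 19
if 14 == base:
    process(base)
    xs = base % v
else:
    xs = xs * v % (base <= base)
if v >= 2 and 2 >= v:
    process(18)
    base = 22 >= 19
else:
    process(v)
emit(xs)
xs -= 6 + base
v *= base
acc = handle(xs % v)
xs = 11 >= xs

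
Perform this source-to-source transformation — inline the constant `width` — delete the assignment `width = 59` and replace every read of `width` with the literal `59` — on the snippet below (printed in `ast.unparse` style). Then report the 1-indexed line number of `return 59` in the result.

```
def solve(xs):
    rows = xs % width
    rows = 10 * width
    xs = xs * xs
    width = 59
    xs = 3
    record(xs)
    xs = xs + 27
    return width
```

8

Transformed code:
def solve(xs):
    rows = xs % 59
    rows = 10 * 59
    xs = xs * xs
    xs = 3
    record(xs)
    xs = xs + 27
    return 59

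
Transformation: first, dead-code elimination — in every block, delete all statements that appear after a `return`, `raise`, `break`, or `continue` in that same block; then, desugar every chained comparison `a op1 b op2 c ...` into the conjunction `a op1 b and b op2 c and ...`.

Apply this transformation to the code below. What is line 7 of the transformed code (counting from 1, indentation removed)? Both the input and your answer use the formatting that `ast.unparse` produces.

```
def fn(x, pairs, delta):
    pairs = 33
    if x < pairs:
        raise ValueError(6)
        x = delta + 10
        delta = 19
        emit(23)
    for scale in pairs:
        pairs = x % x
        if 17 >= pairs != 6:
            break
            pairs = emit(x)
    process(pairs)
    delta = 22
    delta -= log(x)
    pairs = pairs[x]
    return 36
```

Transformed code:
def fn(x, pairs, delta):
    pairs = 33
    if x < pairs:
        raise ValueError(6)
    for scale in pairs:
        pairs = x % x
        if 17 >= pairs and pairs != 6:
            break
    process(pairs)
    delta = 22
    delta -= log(x)
    pairs = pairs[x]
    return 36

if 17 >= pairs and pairs != 6:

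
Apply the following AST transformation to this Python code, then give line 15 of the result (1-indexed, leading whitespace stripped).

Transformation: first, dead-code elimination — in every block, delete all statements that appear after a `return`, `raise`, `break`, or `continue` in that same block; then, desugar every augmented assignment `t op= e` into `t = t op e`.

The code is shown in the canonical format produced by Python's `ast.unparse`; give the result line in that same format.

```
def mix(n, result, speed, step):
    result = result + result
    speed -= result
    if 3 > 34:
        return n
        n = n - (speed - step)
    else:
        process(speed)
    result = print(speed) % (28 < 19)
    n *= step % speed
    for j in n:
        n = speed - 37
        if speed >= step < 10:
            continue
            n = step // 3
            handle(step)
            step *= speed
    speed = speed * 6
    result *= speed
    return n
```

result = result * speed

Transformed code:
def mix(n, result, speed, step):
    result = result + result
    speed = speed - result
    if 3 > 34:
        return n
    else:
        process(speed)
    result = print(speed) % (28 < 19)
    n = n * (step % speed)
    for j in n:
        n = speed - 37
        if speed >= step < 10:
            continue
    speed = speed * 6
    result = result * speed
    return n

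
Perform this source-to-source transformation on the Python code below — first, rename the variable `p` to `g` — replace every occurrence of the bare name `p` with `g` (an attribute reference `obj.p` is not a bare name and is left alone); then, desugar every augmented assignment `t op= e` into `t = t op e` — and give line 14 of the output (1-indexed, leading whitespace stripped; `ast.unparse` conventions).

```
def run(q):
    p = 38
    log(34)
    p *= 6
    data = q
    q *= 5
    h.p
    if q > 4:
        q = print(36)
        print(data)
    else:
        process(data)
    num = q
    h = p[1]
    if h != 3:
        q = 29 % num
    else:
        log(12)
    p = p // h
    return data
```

h = g[1]

Transformed code:
def run(q):
    g = 38
    log(34)
    g = g * 6
    data = q
    q = q * 5
    h.p
    if q > 4:
        q = print(36)
        print(data)
    else:
        process(data)
    num = q
    h = g[1]
    if h != 3:
        q = 29 % num
    else:
        log(12)
    g = g // h
    return data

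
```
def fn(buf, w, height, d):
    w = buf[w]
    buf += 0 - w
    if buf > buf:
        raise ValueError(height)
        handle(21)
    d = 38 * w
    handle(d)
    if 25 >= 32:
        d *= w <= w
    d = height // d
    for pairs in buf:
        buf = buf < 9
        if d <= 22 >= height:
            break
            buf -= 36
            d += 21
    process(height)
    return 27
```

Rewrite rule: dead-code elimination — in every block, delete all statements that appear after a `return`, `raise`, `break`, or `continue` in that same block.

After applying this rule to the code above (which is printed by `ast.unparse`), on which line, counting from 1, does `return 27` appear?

16

Transformed code:
def fn(buf, w, height, d):
    w = buf[w]
    buf += 0 - w
    if buf > buf:
        raise ValueError(height)
    d = 38 * w
    handle(d)
    if 25 >= 32:
        d *= w <= w
    d = height // d
    for pairs in buf:
        buf = buf < 9
        if d <= 22 >= height:
            break
    process(height)
    return 27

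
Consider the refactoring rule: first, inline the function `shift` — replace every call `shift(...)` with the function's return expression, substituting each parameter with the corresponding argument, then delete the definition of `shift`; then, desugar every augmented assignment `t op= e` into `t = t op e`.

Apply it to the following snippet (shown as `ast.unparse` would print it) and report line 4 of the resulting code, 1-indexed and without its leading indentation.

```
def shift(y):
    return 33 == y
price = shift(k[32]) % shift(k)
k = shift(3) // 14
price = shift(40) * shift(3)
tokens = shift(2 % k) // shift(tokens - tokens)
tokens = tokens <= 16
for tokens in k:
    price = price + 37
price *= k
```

Transformed code:
price = (33 == k[32]) % (33 == k)
k = (33 == 3) // 14
price = (33 == 40) * (33 == 3)
tokens = (33 == 2 % k) // (33 == tokens - tokens)
tokens = tokens <= 16
for tokens in k:
    price = price + 37
price = price * k

tokens = (33 == 2 % k) // (33 == tokens - tokens)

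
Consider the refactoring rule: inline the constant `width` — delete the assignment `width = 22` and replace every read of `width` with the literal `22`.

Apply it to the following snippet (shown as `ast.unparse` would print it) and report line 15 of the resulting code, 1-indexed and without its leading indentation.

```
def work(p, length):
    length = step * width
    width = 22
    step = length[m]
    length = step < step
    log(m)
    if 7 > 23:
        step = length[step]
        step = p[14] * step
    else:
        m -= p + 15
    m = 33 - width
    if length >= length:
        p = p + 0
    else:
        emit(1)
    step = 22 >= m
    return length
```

emit(1)

Transformed code:
def work(p, length):
    length = step * 22
    step = length[m]
    length = step < step
    log(m)
    if 7 > 23:
        step = length[step]
        step = p[14] * step
    else:
        m -= p + 15
    m = 33 - 22
    if length >= length:
        p = p + 0
    else:
        emit(1)
    step = 22 >= m
    return length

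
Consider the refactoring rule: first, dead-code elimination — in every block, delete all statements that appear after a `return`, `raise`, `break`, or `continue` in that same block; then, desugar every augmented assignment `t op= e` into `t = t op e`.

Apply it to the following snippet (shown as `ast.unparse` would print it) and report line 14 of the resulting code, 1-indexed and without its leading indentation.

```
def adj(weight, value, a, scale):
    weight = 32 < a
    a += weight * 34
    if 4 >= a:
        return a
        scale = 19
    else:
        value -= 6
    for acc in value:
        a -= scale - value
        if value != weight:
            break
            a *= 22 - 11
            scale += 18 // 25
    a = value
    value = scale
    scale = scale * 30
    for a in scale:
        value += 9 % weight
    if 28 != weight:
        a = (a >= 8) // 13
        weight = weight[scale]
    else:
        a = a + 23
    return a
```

Transformed code:
def adj(weight, value, a, scale):
    weight = 32 < a
    a = a + weight * 34
    if 4 >= a:
        return a
    else:
        value = value - 6
    for acc in value:
        a = a - (scale - value)
        if value != weight:
            break
    a = value
    value = scale
    scale = scale * 30
    for a in scale:
        value = value + 9 % weight
    if 28 != weight:
        a = (a >= 8) // 13
        weight = weight[scale]
    else:
        a = a + 23
    return a

scale = scale * 30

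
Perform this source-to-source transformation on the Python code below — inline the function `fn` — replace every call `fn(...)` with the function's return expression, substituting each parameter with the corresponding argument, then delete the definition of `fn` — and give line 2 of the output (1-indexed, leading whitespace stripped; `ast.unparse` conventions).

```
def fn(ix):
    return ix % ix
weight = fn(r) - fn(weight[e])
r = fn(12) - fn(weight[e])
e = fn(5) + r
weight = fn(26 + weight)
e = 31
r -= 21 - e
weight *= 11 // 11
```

Transformed code:
weight = r % r - weight[e] % weight[e]
r = 12 % 12 - weight[e] % weight[e]
e = 5 % 5 + r
weight = (26 + weight) % (26 + weight)
e = 31
r -= 21 - e
weight *= 11 // 11

r = 12 % 12 - weight[e] % weight[e]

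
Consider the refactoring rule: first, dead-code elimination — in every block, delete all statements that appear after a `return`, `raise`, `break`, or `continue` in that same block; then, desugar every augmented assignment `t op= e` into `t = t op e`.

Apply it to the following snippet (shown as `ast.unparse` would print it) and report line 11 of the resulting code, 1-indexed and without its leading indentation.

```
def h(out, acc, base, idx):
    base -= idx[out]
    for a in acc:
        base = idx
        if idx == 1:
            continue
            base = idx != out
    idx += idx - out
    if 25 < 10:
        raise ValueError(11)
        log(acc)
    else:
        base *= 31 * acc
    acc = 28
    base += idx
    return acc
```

Transformed code:
def h(out, acc, base, idx):
    base = base - idx[out]
    for a in acc:
        base = idx
        if idx == 1:
            continue
    idx = idx + (idx - out)
    if 25 < 10:
        raise ValueError(11)
    else:
        base = base * (31 * acc)
    acc = 28
    base = base + idx
    return acc

base = base * (31 * acc)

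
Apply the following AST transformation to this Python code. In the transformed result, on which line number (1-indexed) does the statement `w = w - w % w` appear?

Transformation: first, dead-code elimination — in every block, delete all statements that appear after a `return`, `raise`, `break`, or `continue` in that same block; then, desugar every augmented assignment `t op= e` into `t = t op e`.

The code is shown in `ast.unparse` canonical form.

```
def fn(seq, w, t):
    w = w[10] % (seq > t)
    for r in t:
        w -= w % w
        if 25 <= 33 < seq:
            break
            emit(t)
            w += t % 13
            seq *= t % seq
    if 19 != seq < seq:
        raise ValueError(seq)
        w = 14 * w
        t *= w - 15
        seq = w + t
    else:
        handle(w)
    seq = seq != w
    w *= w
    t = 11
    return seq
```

4

Transformed code:
def fn(seq, w, t):
    w = w[10] % (seq > t)
    for r in t:
        w = w - w % w
        if 25 <= 33 < seq:
            break
    if 19 != seq < seq:
        raise ValueError(seq)
    else:
        handle(w)
    seq = seq != w
    w = w * w
    t = 11
    return seq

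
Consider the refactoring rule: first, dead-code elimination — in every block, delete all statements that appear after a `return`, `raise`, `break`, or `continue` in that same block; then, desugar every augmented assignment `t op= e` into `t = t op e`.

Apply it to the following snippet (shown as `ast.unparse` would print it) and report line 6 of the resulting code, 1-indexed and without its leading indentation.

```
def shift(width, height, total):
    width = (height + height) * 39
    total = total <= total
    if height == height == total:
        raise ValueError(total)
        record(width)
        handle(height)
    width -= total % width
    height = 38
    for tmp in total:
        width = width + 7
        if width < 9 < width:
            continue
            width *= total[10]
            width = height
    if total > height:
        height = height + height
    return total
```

width = width - total % width

Transformed code:
def shift(width, height, total):
    width = (height + height) * 39
    total = total <= total
    if height == height == total:
        raise ValueError(total)
    width = width - total % width
    height = 38
    for tmp in total:
        width = width + 7
        if width < 9 < width:
            continue
    if total > height:
        height = height + height
    return total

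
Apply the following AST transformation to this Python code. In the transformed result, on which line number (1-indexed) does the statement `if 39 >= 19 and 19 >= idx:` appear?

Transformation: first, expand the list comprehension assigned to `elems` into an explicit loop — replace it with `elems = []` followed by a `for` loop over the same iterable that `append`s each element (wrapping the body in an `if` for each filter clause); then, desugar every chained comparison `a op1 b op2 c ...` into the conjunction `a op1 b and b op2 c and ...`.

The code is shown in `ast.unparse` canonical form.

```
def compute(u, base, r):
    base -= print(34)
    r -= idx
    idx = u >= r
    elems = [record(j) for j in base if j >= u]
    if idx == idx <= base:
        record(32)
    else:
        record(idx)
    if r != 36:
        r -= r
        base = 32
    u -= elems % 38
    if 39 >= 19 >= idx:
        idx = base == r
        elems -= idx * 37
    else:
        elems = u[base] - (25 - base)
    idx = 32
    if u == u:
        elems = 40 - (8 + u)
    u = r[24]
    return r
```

17

Transformed code:
def compute(u, base, r):
    base -= print(34)
    r -= idx
    idx = u >= r
    elems = []
    for j in base:
        if j >= u:
            elems.append(record(j))
    if idx == idx and idx <= base:
        record(32)
    else:
        record(idx)
    if r != 36:
        r -= r
        base = 32
    u -= elems % 38
    if 39 >= 19 and 19 >= idx:
        idx = base == r
        elems -= idx * 37
    else:
        elems = u[base] - (25 - base)
    idx = 32
    if u == u:
        elems = 40 - (8 + u)
    u = r[24]
    return r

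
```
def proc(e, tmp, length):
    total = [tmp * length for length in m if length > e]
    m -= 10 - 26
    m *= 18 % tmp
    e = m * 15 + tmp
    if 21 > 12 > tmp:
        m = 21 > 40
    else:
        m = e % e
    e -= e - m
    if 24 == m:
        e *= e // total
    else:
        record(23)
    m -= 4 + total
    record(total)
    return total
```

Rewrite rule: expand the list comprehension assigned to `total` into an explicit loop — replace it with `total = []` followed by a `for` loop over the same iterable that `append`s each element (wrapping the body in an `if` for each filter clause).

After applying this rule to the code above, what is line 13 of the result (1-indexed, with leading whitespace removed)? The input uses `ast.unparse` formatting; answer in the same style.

e -= e - m

Transformed code:
def proc(e, tmp, length):
    total = []
    for length in m:
        if length > e:
            total.append(tmp * length)
    m -= 10 - 26
    m *= 18 % tmp
    e = m * 15 + tmp
    if 21 > 12 > tmp:
        m = 21 > 40
    else:
        m = e % e
    e -= e - m
    if 24 == m:
        e *= e // total
    else:
        record(23)
    m -= 4 + total
    record(total)
    return total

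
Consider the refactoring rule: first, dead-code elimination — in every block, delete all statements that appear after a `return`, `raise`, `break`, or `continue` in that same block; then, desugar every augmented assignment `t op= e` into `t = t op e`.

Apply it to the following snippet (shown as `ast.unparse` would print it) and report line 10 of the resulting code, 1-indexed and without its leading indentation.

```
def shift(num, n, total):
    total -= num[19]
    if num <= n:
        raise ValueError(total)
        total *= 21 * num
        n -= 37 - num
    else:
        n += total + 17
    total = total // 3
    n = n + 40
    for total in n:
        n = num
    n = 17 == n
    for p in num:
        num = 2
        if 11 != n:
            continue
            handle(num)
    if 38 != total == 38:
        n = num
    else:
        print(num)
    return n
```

Transformed code:
def shift(num, n, total):
    total = total - num[19]
    if num <= n:
        raise ValueError(total)
    else:
        n = n + (total + 17)
    total = total // 3
    n = n + 40
    for total in n:
        n = num
    n = 17 == n
    for p in num:
        num = 2
        if 11 != n:
            continue
    if 38 != total == 38:
        n = num
    else:
        print(num)
    return n

n = num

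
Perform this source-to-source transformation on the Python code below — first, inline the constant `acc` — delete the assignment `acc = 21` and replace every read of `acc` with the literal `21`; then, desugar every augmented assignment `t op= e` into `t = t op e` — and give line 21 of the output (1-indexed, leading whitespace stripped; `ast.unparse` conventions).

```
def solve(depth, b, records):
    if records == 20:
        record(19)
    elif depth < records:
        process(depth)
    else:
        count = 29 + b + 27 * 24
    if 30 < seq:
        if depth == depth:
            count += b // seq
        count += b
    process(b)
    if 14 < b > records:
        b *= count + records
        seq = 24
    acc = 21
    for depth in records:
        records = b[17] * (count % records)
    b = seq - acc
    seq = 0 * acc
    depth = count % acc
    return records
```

return records

Transformed code:
def solve(depth, b, records):
    if records == 20:
        record(19)
    elif depth < records:
        process(depth)
    else:
        count = 29 + b + 27 * 24
    if 30 < seq:
        if depth == depth:
            count = count + b // seq
        count = count + b
    process(b)
    if 14 < b > records:
        b = b * (count + records)
        seq = 24
    for depth in records:
        records = b[17] * (count % records)
    b = seq - 21
    seq = 0 * 21
    depth = count % 21
    return records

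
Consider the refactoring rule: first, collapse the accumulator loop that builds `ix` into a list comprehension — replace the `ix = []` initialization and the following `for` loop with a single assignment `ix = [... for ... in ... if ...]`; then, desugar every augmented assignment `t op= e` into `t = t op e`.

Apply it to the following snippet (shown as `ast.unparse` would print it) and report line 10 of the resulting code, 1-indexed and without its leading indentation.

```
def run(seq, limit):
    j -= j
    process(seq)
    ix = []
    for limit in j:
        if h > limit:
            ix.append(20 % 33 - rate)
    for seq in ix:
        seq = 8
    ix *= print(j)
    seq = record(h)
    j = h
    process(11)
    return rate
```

Transformed code:
def run(seq, limit):
    j = j - j
    process(seq)
    ix = [20 % 33 - rate for limit in j if h > limit]
    for seq in ix:
        seq = 8
    ix = ix * print(j)
    seq = record(h)
    j = h
    process(11)
    return rate

process(11)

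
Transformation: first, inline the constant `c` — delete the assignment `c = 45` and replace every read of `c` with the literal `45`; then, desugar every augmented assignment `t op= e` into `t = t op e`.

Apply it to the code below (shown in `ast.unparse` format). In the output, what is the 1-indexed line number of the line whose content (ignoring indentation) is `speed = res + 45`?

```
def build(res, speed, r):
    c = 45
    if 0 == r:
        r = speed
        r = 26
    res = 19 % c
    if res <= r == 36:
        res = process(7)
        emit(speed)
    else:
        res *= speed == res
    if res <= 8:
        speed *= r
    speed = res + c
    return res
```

13

Transformed code:
def build(res, speed, r):
    if 0 == r:
        r = speed
        r = 26
    res = 19 % 45
    if res <= r == 36:
        res = process(7)
        emit(speed)
    else:
        res = res * (speed == res)
    if res <= 8:
        speed = speed * r
    speed = res + 45
    return res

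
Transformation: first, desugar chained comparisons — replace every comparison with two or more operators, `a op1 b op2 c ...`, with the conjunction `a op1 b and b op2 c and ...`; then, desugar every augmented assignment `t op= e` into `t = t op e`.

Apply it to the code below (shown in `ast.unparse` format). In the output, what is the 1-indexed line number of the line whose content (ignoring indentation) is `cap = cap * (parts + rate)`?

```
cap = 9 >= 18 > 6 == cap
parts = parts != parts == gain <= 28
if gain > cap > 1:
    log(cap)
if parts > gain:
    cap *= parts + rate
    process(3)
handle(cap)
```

6

Transformed code:
cap = 9 >= 18 and 18 > 6 and (6 == cap)
parts = parts != parts and parts == gain and (gain <= 28)
if gain > cap and cap > 1:
    log(cap)
if parts > gain:
    cap = cap * (parts + rate)
    process(3)
handle(cap)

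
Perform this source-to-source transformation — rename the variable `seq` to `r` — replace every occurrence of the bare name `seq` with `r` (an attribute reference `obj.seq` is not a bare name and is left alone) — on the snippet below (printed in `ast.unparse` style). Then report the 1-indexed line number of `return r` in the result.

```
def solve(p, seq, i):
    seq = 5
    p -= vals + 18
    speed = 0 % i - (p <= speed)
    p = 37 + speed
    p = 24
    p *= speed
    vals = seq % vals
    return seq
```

9

Transformed code:
def solve(p, r, i):
    r = 5
    p -= vals + 18
    speed = 0 % i - (p <= speed)
    p = 37 + speed
    p = 24
    p *= speed
    vals = r % vals
    return r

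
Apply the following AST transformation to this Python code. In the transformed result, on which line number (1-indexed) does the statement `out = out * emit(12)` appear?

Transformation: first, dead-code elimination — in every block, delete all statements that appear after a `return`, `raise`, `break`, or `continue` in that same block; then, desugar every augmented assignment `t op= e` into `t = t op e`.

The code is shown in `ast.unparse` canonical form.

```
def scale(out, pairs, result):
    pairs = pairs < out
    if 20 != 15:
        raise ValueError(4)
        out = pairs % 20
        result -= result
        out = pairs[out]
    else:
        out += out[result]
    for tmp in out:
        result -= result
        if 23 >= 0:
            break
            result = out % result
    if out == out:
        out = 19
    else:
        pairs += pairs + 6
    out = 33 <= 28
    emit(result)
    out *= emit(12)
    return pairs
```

17

Transformed code:
def scale(out, pairs, result):
    pairs = pairs < out
    if 20 != 15:
        raise ValueError(4)
    else:
        out = out + out[result]
    for tmp in out:
        result = result - result
        if 23 >= 0:
            break
    if out == out:
        out = 19
    else:
        pairs = pairs + (pairs + 6)
    out = 33 <= 28
    emit(result)
    out = out * emit(12)
    return pairs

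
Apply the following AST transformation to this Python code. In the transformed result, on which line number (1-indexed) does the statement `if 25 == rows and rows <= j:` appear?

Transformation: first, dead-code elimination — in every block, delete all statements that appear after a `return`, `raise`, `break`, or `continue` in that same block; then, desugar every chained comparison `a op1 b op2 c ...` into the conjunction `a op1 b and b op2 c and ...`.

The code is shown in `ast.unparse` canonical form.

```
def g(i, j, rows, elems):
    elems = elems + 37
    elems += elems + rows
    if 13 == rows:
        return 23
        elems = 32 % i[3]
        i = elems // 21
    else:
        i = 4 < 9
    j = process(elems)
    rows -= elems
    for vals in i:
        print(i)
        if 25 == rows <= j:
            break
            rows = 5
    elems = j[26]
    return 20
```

Transformed code:
def g(i, j, rows, elems):
    elems = elems + 37
    elems += elems + rows
    if 13 == rows:
        return 23
    else:
        i = 4 < 9
    j = process(elems)
    rows -= elems
    for vals in i:
        print(i)
        if 25 == rows and rows <= j:
            break
    elems = j[26]
    return 20

12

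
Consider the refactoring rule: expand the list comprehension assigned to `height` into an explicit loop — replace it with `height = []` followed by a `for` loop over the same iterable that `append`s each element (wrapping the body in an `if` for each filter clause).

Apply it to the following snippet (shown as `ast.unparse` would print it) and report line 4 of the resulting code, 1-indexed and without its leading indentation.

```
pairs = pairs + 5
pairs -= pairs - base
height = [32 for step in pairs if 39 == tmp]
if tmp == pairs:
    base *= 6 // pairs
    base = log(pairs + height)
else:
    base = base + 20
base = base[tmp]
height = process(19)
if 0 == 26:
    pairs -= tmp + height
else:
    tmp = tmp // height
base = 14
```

for step in pairs:

Transformed code:
pairs = pairs + 5
pairs -= pairs - base
height = []
for step in pairs:
    if 39 == tmp:
        height.append(32)
if tmp == pairs:
    base *= 6 // pairs
    base = log(pairs + height)
else:
    base = base + 20
base = base[tmp]
height = process(19)
if 0 == 26:
    pairs -= tmp + height
else:
    tmp = tmp // height
base = 14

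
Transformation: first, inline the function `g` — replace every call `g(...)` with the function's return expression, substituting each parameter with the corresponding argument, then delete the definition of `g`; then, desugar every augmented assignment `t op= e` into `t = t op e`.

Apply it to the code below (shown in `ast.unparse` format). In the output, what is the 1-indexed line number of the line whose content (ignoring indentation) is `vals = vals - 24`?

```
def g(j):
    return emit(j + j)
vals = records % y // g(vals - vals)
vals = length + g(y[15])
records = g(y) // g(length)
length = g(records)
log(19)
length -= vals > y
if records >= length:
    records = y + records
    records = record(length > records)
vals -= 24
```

10

Transformed code:
vals = records % y // emit(vals - vals + (vals - vals))
vals = length + emit(y[15] + y[15])
records = emit(y + y) // emit(length + length)
length = emit(records + records)
log(19)
length = length - (vals > y)
if records >= length:
    records = y + records
    records = record(length > records)
vals = vals - 24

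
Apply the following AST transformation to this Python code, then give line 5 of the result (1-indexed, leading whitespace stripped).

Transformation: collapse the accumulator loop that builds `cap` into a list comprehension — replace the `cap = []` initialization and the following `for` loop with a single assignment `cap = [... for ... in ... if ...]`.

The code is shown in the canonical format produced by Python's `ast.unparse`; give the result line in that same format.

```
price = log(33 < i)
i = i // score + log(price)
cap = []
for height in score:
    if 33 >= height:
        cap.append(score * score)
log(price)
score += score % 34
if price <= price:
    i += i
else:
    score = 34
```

Transformed code:
price = log(33 < i)
i = i // score + log(price)
cap = [score * score for height in score if 33 >= height]
log(price)
score += score % 34
if price <= price:
    i += i
else:
    score = 34

score += score % 34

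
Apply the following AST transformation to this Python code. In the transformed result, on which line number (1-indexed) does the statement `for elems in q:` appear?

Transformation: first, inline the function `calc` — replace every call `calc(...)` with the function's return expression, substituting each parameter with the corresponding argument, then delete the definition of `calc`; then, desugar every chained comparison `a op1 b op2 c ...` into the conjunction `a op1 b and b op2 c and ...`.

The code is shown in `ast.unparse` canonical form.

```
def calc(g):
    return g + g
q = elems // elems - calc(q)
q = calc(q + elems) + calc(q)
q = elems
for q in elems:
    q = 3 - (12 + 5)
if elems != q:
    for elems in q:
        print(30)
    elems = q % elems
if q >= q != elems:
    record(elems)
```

7

Transformed code:
q = elems // elems - (q + q)
q = q + elems + (q + elems) + (q + q)
q = elems
for q in elems:
    q = 3 - (12 + 5)
if elems != q:
    for elems in q:
        print(30)
    elems = q % elems
if q >= q and q != elems:
    record(elems)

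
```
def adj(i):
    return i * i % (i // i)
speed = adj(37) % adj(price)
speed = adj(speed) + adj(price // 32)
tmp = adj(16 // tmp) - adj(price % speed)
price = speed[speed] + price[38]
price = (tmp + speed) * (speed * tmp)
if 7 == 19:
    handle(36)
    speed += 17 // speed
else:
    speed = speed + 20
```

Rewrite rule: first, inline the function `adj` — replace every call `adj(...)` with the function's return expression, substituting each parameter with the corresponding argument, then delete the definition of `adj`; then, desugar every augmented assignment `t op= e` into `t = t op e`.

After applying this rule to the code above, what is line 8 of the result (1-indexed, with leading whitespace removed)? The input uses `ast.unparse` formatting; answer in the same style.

speed = speed + 17 // speed

Transformed code:
speed = 37 * 37 % (37 // 37) % (price * price % (price // price))
speed = speed * speed % (speed // speed) + price // 32 * (price // 32) % (price // 32 // (price // 32))
tmp = 16 // tmp * (16 // tmp) % (16 // tmp // (16 // tmp)) - price % speed * (price % speed) % (price % speed // (price % speed))
price = speed[speed] + price[38]
price = (tmp + speed) * (speed * tmp)
if 7 == 19:
    handle(36)
    speed = speed + 17 // speed
else:
    speed = speed + 20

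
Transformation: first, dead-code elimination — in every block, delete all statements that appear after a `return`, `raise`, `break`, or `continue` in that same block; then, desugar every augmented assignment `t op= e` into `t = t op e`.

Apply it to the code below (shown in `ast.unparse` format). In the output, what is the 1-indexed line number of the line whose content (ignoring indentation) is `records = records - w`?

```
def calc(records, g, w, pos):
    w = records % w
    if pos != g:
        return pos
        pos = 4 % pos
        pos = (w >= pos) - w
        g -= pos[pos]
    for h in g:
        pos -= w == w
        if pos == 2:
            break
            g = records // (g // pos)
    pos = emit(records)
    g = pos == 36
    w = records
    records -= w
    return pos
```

12

Transformed code:
def calc(records, g, w, pos):
    w = records % w
    if pos != g:
        return pos
    for h in g:
        pos = pos - (w == w)
        if pos == 2:
            break
    pos = emit(records)
    g = pos == 36
    w = records
    records = records - w
    return pos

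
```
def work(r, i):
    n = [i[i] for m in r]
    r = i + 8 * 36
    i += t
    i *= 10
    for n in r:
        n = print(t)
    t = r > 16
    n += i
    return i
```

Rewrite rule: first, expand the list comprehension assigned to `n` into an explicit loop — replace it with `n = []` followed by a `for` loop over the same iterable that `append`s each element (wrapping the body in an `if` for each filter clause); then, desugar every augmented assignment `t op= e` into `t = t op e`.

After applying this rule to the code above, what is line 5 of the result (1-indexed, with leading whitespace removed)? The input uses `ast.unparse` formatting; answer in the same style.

r = i + 8 * 36

Transformed code:
def work(r, i):
    n = []
    for m in r:
        n.append(i[i])
    r = i + 8 * 36
    i = i + t
    i = i * 10
    for n in r:
        n = print(t)
    t = r > 16
    n = n + i
    return i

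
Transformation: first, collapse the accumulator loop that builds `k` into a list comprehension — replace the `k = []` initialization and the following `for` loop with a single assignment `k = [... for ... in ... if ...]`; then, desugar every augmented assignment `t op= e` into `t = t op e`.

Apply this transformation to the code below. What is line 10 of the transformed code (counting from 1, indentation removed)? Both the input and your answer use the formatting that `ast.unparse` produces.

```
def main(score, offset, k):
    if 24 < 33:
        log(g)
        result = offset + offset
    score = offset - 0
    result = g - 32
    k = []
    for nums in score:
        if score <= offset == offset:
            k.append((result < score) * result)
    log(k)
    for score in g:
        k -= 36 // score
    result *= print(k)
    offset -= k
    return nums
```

Transformed code:
def main(score, offset, k):
    if 24 < 33:
        log(g)
        result = offset + offset
    score = offset - 0
    result = g - 32
    k = [(result < score) * result for nums in score if score <= offset == offset]
    log(k)
    for score in g:
        k = k - 36 // score
    result = result * print(k)
    offset = offset - k
    return nums

k = k - 36 // score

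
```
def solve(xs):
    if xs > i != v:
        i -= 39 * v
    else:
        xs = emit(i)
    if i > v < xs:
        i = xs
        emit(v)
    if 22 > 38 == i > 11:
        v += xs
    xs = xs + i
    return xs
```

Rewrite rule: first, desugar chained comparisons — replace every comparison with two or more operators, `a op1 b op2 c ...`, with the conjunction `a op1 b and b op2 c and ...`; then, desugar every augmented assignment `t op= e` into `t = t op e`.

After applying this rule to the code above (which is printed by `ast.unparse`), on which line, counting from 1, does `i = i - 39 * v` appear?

Transformed code:
def solve(xs):
    if xs > i and i != v:
        i = i - 39 * v
    else:
        xs = emit(i)
    if i > v and v < xs:
        i = xs
        emit(v)
    if 22 > 38 and 38 == i and (i > 11):
        v = v + xs
    xs = xs + i
    return xs

3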